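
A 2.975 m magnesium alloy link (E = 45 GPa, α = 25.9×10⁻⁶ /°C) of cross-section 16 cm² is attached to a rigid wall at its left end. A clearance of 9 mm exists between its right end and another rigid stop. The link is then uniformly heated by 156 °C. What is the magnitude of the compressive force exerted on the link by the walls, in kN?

P ≈ 73.1 kN

If the wall were absent the link would grow by αΔT L = 25.9×10⁻⁶ × 156 × 2975 = 12.02 mm.
After closing the 9 mm clearance, 12.02 − 9 = 3.02 mm of expansion remains to be suppressed by the wall.
That suppressed elongation corresponds to σ = E·Δ/L = 45×10³ × 3.02/2975 = 45.68 MPa.
P = σA = 45.68 × 1600 = 73.09 kN.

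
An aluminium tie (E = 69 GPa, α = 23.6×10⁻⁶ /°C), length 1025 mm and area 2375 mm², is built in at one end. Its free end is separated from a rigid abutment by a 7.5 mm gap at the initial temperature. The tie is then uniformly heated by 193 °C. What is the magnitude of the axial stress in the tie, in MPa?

Free thermal elongation = αΔT L = 23.6×10⁻⁶ × 193 × 1025 = 4.669 mm.
This is smaller than the 7.5 mm clearance, so the tie expands freely without reaching the stop — the stress is zero.

σ ≈ 0 MPa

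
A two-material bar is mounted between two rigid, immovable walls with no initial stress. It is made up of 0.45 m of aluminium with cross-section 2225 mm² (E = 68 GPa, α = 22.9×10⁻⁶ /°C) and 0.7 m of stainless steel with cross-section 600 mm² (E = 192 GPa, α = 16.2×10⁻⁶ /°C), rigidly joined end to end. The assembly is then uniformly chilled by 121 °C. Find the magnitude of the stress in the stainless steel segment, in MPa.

σ ≈ 482 MPa (tensile)

With the walls removed the bar would change length by δ_free = Σ αᵢΔT Lᵢ = 22.9×10⁻⁶×121×450 + 16.2×10⁻⁶×121×700 = 2.619 mm.
The rigid supports impose zero overall length change; the single axial force P common to all segments must satisfy P Σ Lᵢ/(AᵢEᵢ) = δ_free.
Σ Lᵢ/(AᵢEᵢ) = 450/(2225×68×10³) + 700/(600×192×10³) = 9.051×10⁻⁶ mm/N.
P = 2.619 / 9.051×10⁻⁶ = 289400 N = 289.4 kN, tensile.
σ_{stainless steel} = P / A = 289400 / 600 = 482.3 MPa.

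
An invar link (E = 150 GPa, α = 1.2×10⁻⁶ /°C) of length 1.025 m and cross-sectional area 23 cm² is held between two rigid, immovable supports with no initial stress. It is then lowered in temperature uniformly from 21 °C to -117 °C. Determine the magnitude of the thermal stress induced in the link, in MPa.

σ ≈ 24.8 MPa (tensile)

The supports are rigid, so the total axial strain is zero. The restrained thermal strain is ε = αΔT = 1.2×10⁻⁶ × 138 = 165.6×10⁻⁶.
The stress required to suppress this strain is σ = Eε = 150×10³ × 165.6×10⁻⁶ = 24.84 MPa, tensile since the link is trying to contract.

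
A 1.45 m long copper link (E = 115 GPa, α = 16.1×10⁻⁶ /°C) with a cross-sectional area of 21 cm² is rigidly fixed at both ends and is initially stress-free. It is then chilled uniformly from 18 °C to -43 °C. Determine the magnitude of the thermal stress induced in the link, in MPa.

Because both ends are immovable the net strain is zero, and the suppressed thermal strain is αΔT = 16.1×10⁻⁶ × 61 = 982.1×10⁻⁶.
Hence σ = E·αΔT = 115×10³ × 982.1×10⁻⁶ = 112.9 MPa, tensile.

σ ≈ 113 MPa (tensile)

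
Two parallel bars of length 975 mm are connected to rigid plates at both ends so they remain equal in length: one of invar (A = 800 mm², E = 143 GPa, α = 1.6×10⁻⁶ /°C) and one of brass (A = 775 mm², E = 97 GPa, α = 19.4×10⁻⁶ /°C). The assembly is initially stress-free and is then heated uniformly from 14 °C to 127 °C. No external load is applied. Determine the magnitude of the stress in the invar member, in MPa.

The brass has the larger α, so on heating it would change length more than the invar if both were free. The rigid plates force a common final length, so the brass is put into compression and the invar into tension, with equal and opposite forces P (no external load).
Setting the final lengths equal and cancelling L: (α₁ − α₂)ΔT = P/(A₁E₁) + P/(A₂E₂).
|α₁ − α₂|·ΔT = 17.8×10⁻⁶ × 113 = 0.002011.
1/(A₁E₁) + 1/(A₂E₂) = 1/(800×143×10³) + 1/(775×97×10³) = 2.204×10⁻⁸ N⁻¹.
P = 0.002011 / 2.204×10⁻⁸ = 91250 N = 91.25 kN.
σ_{invar} = P/A₁ = 91250/800 = 114.1 MPa, tensile.

σ ≈ 114 MPa (tensile)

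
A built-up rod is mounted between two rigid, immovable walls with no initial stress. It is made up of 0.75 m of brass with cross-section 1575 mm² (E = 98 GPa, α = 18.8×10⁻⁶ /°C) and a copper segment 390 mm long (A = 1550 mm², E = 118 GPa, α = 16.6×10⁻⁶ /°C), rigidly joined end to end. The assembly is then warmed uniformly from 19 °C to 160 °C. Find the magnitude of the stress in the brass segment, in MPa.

σ ≈ 263 MPa (compressive)

With the walls removed the bar would change length by δ_free = Σ αᵢΔT Lᵢ = 18.8×10⁻⁶×141×750 + 16.6×10⁻⁶×141×390 = 2.901 mm.
The walls prevent any net length change, so an axial force P (same in every segment) develops. Compatibility: P · Σ Lᵢ/(AᵢEᵢ) = δ_free.
Σ Lᵢ/(AᵢEᵢ) = 750/(1575×98×10³) + 390/(1550×118×10³) = 6.991×10⁻⁶ mm/N.
P = 2.901 / 6.991×10⁻⁶ = 414900 N = 414.9 kN, compressive.
σ_{brass} = P / A = 414900 / 1575 = 263.4 MPa.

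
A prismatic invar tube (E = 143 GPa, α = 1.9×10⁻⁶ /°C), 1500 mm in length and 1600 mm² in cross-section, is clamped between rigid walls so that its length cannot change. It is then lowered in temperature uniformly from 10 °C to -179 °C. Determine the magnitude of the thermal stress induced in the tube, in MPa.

Because both ends are immovable the net strain is zero, and the suppressed thermal strain is αΔT = 1.9×10⁻⁶ × 189 = 359.1×10⁻⁶.
The stress required to suppress this strain is σ = Eε = 143×10³ × 359.1×10⁻⁶ = 51.35 MPa, tensile since the tube is trying to contract.

σ ≈ 51.4 MPa (tensile)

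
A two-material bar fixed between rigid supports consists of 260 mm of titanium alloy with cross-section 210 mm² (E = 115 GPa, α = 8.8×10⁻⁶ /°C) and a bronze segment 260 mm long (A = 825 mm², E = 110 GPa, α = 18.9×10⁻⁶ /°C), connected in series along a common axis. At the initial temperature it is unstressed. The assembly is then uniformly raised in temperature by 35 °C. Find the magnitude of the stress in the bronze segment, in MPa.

σ ≈ 22.4 MPa (compressive)

Free thermal expansion of the whole bar: Σ αᵢΔT Lᵢ = 8.8×10⁻⁶×35×260 + 18.9×10⁻⁶×35×260 = 0.2521 mm.
Since the ends are fixed, an axial force P builds up, equal in every segment, with P · Σ Lᵢ/(AᵢEᵢ) = δ_free.
The series flexibility is Σ Lᵢ/(AᵢEᵢ) = 260/(210×115×10³) + 260/(825×110×10³) = 1.363×10⁻⁵ mm/N.
Hence P = δ_free / Σ(L/AE) = 0.2521/1.363×10⁻⁵ = 18.49 kN (compressive).
σ_{bronze} = P / A = 18490 / 825 = 22.41 MPa.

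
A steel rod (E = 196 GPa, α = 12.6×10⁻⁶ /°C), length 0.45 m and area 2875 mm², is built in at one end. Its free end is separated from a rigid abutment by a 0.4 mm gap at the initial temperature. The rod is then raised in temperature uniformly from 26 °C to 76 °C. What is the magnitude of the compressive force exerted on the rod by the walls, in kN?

P ≈ 0 kN

If the wall were absent the rod would grow by αΔT L = 12.6×10⁻⁶ × 50 × 450 = 0.2835 mm.
Since δ_free = 0.284 mm is less than the 0.4 mm gap, the rod never touches the wall. No axial force develops.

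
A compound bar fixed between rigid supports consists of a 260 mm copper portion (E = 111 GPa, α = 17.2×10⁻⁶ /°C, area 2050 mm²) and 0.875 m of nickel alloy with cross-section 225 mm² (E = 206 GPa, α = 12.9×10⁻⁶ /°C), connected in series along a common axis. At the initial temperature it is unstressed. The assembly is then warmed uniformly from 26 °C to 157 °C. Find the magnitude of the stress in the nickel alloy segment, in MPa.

With the walls removed the bar would change length by δ_free = Σ αᵢΔT Lᵢ = 17.2×10⁻⁶×131×260 + 12.9×10⁻⁶×131×875 = 2.064 mm.
The rigid supports impose zero overall length change; the single axial force P common to all segments must satisfy P Σ Lᵢ/(AᵢEᵢ) = δ_free.
The series flexibility is Σ Lᵢ/(AᵢEᵢ) = 260/(2050×111×10³) + 875/(225×206×10³) = 2.002×10⁻⁵ mm/N.
So P = 2.064 / 2.002×10⁻⁵ = 103.1 kN, compressive.
σ_{nickel alloy} = P / A = 103100 / 225 = 458.3 MPa.

σ ≈ 458 MPa (compressive)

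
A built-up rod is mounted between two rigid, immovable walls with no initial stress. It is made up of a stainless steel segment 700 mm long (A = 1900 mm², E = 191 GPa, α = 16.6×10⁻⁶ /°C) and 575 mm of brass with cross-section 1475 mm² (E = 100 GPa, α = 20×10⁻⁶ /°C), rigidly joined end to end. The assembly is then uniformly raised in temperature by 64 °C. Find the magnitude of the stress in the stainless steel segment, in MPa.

σ ≈ 134 MPa (compressive)

If the supports were absent, the total length change would be Σ αᵢΔT Lᵢ = 16.6×10⁻⁶×64×700 + 20×10⁻⁶×64×575 = 1.48 mm.
The walls prevent any net length change, so an axial force P (same in every segment) develops. Compatibility: P · Σ Lᵢ/(AᵢEᵢ) = δ_free.
Σ Lᵢ/(AᵢEᵢ) = 700/(1900×191×10³) + 575/(1475×100×10³) = 5.827×10⁻⁶ mm/N.
So P = 1.48 / 5.827×10⁻⁶ = 253.9 kN, compressive.
σ_{stainless steel} = P / A = 253900 / 1900 = 133.6 MPa.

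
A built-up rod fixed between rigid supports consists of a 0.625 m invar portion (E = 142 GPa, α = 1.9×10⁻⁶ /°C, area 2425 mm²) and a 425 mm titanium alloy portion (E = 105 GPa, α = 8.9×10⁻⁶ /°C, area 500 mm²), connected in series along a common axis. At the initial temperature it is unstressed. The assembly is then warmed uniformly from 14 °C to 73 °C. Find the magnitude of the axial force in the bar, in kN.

Free thermal expansion of the whole bar: Σ αᵢΔT Lᵢ = 1.9×10⁻⁶×59×625 + 8.9×10⁻⁶×59×425 = 0.2932 mm.
The walls prevent any net length change, so an axial force P (same in every segment) develops. Compatibility: P · Σ Lᵢ/(AᵢEᵢ) = δ_free.
The series flexibility is Σ Lᵢ/(AᵢEᵢ) = 625/(2425×142×10³) + 425/(500×105×10³) = 9.91×10⁻⁶ mm/N.
P = 0.2932 / 9.91×10⁻⁶ = 29590 N = 29.59 kN, compressive.

P ≈ 29.6 kN (compressive)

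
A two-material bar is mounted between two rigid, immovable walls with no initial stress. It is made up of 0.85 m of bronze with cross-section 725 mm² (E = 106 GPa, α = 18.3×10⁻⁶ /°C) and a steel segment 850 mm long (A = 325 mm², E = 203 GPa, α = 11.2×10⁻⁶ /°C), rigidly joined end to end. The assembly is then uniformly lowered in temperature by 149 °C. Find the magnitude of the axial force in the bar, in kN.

Free thermal contraction of the whole bar: Σ αᵢΔT Lᵢ = 18.3×10⁻⁶×149×850 + 11.2×10⁻⁶×149×850 = 3.736 mm.
The rigid supports impose zero overall length change; the single axial force P common to all segments must satisfy P Σ Lᵢ/(AᵢEᵢ) = δ_free.
The series flexibility is Σ Lᵢ/(AᵢEᵢ) = 850/(725×106×10³) + 850/(325×203×10³) = 2.394×10⁻⁵ mm/N.
Hence P = δ_free / Σ(L/AE) = 3.736/2.394×10⁻⁵ = 156 kN (tensile).

P ≈ 156 kN (tensile)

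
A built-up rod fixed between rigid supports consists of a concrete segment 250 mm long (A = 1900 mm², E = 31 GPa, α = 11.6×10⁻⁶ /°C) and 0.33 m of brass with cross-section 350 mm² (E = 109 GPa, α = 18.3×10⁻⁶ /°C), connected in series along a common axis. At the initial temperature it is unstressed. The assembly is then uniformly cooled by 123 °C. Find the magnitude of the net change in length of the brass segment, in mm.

Free thermal contraction of the whole bar: Σ αᵢΔT Lᵢ = 11.6×10⁻⁶×123×250 + 18.3×10⁻⁶×123×330 = 1.099 mm.
Since the ends are fixed, an axial force P builds up, equal in every segment, with P · Σ Lᵢ/(AᵢEᵢ) = δ_free.
The series flexibility is Σ Lᵢ/(AᵢEᵢ) = 250/(1900×31×10³) + 330/(350×109×10³) = 1.289×10⁻⁵ mm/N.
P = 1.099 / 1.289×10⁻⁵ = 85270 N = 85.27 kN, tensile.
For the brass segment, free thermal change = 18.3×10⁻⁶×123×330 = 0.7428 mm and elastic change from P = 85270×330/(350×109×10³) = 0.7376 mm; these oppose, so the net change is 0.00522 mm (segment shortens).

|ΔL| ≈ 0.00522 mm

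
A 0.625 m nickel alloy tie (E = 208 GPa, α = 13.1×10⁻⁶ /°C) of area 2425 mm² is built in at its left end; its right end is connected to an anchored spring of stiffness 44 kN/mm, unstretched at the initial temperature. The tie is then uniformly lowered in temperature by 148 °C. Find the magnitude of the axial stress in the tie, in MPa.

σ ≈ 20.8 MPa (tensile)

Free thermal contraction: δ_free = αΔT L = 13.1×10⁻⁶ × 148 × 625 = 1.212 mm.
With a force P in the spring, the elastic change of the tie is PL/(AE) and that of the spring is P/k; compatibility requires their sum to equal δ_free.
P [ L/(AE) + 1/k ] = δ_free → P [ 625/(2425×208×10³) + 1/(44×10³) ] = 1.212.
P = 1.212 / 2.397×10⁻⁵ = 50560 N.
σ = P/A = 50560/2425 = 20.85 MPa.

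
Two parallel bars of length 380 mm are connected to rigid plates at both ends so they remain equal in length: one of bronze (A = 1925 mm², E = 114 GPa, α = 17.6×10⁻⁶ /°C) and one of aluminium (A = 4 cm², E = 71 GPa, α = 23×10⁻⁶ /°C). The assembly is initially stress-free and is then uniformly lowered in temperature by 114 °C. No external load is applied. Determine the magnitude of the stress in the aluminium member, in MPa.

Equilibrium of a rigid end plate with no external load gives equal and opposite internal forces ±P in the two members. Since α_{aluminium} > α_{bronze}, cooling drives the aluminium into tension and the bronze into compression.
Equating the net (thermal + elastic) strains gives |α₁ − α₂|·ΔT = P·[1/(A₁E₁) + 1/(A₂E₂)].
|α₁ − α₂|·ΔT = 5.4×10⁻⁶ × 114 = 0.0006156.
1/(A₁E₁) + 1/(A₂E₂) = 1/(1925×114×10³) + 1/(400×71×10³) = 3.977×10⁻⁸ N⁻¹.
So P = 0.0006156 / 3.977×10⁻⁸ = 15.48 kN.
σ_{aluminium} = P/A₂ = 15480/400 = 38.7 MPa, tensile.

σ ≈ 38.7 MPa (tensile)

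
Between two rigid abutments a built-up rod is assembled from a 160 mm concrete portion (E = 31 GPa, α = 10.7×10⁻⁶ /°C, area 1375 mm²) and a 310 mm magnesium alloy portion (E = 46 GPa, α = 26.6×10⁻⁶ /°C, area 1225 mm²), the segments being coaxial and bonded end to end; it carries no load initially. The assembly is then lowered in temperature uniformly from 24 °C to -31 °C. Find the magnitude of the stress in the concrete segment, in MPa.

With the walls removed the bar would change length by δ_free = Σ αᵢΔT Lᵢ = 10.7×10⁻⁶×55×160 + 26.6×10⁻⁶×55×310 = 0.5477 mm.
The walls prevent any net length change, so an axial force P (same in every segment) develops. Compatibility: P · Σ Lᵢ/(AᵢEᵢ) = δ_free.
Σ Lᵢ/(AᵢEᵢ) = 160/(1375×31×10³) + 310/(1225×46×10³) = 9.255×10⁻⁶ mm/N.
So P = 0.5477 / 9.255×10⁻⁶ = 59.18 kN, tensile.
σ_{concrete} = P / A = 59180 / 1375 = 43.04 MPa.

σ ≈ 43 MPa (tensile)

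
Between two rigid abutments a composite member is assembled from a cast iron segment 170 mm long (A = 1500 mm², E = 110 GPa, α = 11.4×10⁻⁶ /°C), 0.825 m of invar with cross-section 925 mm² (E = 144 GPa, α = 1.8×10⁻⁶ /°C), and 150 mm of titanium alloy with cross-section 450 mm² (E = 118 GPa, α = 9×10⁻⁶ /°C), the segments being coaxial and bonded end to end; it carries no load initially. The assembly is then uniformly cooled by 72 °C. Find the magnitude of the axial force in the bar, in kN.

With the walls removed the bar would change length by δ_free = Σ αᵢΔT Lᵢ = 11.4×10⁻⁶×72×170 + 1.8×10⁻⁶×72×825 + 9×10⁻⁶×72×150 = 0.3437 mm.
The rigid supports impose zero overall length change; the single axial force P common to all segments must satisfy P Σ Lᵢ/(AᵢEᵢ) = δ_free.
The series flexibility is Σ Lᵢ/(AᵢEᵢ) = 170/(1500×110×10³) + 825/(925×144×10³) + 150/(450×118×10³) = 1.005×10⁻⁵ mm/N.
Hence P = δ_free / Σ(L/AE) = 0.3437/1.005×10⁻⁵ = 34.2 kN (tensile).

P ≈ 34.2 kN (tensile)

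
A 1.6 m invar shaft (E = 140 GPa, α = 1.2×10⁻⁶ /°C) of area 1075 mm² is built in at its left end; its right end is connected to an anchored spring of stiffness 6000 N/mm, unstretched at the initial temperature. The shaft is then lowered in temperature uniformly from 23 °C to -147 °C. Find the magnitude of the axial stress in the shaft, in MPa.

σ ≈ 1.71 MPa (tensile)

Free thermal contraction: δ_free = αΔT L = 1.2×10⁻⁶ × 170 × 1600 = 0.3264 mm.
Let P be the tensile force in the spring. The shaft extends elastically by PL/(AE) and the spring stretches by P/k; together these equal δ_free.
P [ L/(AE) + 1/k ] = δ_free → P [ 1600/(1075×140×10³) + 1/(6000) ] = 0.3264.
P = 0.3264 / 0.0001773 = 1841 N.
σ = P/A = 1841/1075 = 1.713 MPa.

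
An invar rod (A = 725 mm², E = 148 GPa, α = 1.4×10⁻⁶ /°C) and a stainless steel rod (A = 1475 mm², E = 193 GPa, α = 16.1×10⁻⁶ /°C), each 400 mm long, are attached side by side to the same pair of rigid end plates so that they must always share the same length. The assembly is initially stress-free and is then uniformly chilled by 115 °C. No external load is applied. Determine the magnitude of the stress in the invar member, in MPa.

The stainless steel has the larger α, so on cooling it would change length more than the invar if both were free. The rigid plates force a common final length, so the stainless steel is put into tension and the invar into compression, with equal and opposite forces P (no external load).
Setting the final lengths equal and cancelling L: (α₁ − α₂)ΔT = P/(A₁E₁) + P/(A₂E₂).
|α₁ − α₂|·ΔT = 14.7×10⁻⁶ × 115 = 0.00169.
1/(A₁E₁) + 1/(A₂E₂) = 1/(725×148×10³) + 1/(1475×193×10³) = 1.283×10⁻⁸ N⁻¹.
P = 0.00169 / 1.283×10⁻⁸ = 131700 N = 131.7 kN.
σ_{invar} = P/A₁ = 131700/725 = 181.7 MPa, compressive.

σ ≈ 182 MPa (compressive)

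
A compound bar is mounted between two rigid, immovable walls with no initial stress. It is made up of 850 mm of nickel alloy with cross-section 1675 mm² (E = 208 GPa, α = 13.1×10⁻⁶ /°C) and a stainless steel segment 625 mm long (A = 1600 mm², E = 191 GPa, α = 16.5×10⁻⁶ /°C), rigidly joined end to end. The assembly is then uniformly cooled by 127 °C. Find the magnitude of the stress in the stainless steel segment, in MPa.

Free thermal contraction of the whole bar: Σ αᵢΔT Lᵢ = 13.1×10⁻⁶×127×850 + 16.5×10⁻⁶×127×625 = 2.724 mm.
The rigid supports impose zero overall length change; the single axial force P common to all segments must satisfy P Σ Lᵢ/(AᵢEᵢ) = δ_free.
Σ Lᵢ/(AᵢEᵢ) = 850/(1675×208×10³) + 625/(1600×191×10³) = 4.485×10⁻⁶ mm/N.
P = 2.724 / 4.485×10⁻⁶ = 607300 N = 607.3 kN, tensile.
σ_{stainless steel} = P / A = 607300 / 1600 = 379.6 MPa.

σ ≈ 380 MPa (tensile)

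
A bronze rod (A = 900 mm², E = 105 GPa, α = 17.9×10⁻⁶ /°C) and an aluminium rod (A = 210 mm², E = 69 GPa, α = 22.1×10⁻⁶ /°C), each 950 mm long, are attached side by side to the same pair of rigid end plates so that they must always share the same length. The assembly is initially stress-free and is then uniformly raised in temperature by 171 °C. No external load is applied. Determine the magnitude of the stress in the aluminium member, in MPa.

Equilibrium of a rigid end plate with no external load gives equal and opposite internal forces ±P in the two members. Since α_{aluminium} > α_{bronze}, heating drives the aluminium into compression and the bronze into tension.
Setting the final lengths equal and cancelling L: (α₁ − α₂)ΔT = P/(A₁E₁) + P/(A₂E₂).
|α₁ − α₂|·ΔT = 4.2×10⁻⁶ × 171 = 0.0007182.
1/(A₁E₁) + 1/(A₂E₂) = 1/(900×105×10³) + 1/(210×69×10³) = 7.96×10⁻⁸ N⁻¹.
So P = 0.0007182 / 7.96×10⁻⁸ = 9.023 kN.
σ_{aluminium} = P/A₂ = 9023/210 = 42.97 MPa, compressive.

σ ≈ 43 MPa (compressive)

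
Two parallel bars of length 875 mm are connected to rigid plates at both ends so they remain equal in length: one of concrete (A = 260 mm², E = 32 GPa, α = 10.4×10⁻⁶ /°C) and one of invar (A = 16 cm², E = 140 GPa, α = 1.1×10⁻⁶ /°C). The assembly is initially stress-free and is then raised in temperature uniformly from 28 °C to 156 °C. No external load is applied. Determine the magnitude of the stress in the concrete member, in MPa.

The concrete has the larger α, so on heating it would change length more than the invar if both were free. The rigid plates force a common final length, so the concrete is put into compression and the invar into tension, with equal and opposite forces P (no external load).
Equating the net (thermal + elastic) strains gives |α₁ − α₂|·ΔT = P·[1/(A₁E₁) + 1/(A₂E₂)].
|α₁ − α₂|·ΔT = 9.3×10⁻⁶ × 128 = 0.00119.
1/(A₁E₁) + 1/(A₂E₂) = 1/(260×32×10³) + 1/(1600×140×10³) = 1.247×10⁻⁷ N⁻¹.
P = 0.00119 / 1.247×10⁻⁷ = 9549 N = 9.549 kN.
σ_{concrete} = P/A₁ = 9549/260 = 36.73 MPa, compressive.

σ ≈ 36.7 MPa (compressive)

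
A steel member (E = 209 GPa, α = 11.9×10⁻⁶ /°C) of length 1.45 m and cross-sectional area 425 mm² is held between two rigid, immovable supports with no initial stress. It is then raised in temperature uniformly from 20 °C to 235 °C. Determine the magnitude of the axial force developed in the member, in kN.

P ≈ 227 kN (compressive)

The ends cannot move, so σ = EαΔT = 209×10³ × 11.9×10⁻⁶ × 215 = 534.7 MPa.
Then P = σA = 534.7 × 425 mm² = 227.3 kN, compressive.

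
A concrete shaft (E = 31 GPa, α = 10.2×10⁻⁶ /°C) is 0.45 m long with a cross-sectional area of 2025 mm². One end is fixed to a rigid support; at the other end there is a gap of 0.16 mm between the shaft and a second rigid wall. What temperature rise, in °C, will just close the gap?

Contact occurs when the free expansion equals the gap: αΔT L = 0.16 mm.
ΔT = 0.16 / (10.2×10⁻⁶ × 450) = 34.86 °C.

ΔT ≈ 34.9 °C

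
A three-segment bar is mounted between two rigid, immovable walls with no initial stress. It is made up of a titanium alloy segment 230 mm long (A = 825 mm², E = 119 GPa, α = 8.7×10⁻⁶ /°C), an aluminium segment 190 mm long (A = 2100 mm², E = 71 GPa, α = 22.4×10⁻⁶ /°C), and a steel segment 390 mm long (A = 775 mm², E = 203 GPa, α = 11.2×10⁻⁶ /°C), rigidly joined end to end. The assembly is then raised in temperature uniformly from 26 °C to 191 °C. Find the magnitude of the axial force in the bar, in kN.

Free thermal expansion of the whole bar: Σ αᵢΔT Lᵢ = 8.7×10⁻⁶×165×230 + 22.4×10⁻⁶×165×190 + 11.2×10⁻⁶×165×390 = 1.753 mm.
The walls prevent any net length change, so an axial force P (same in every segment) develops. Compatibility: P · Σ Lᵢ/(AᵢEᵢ) = δ_free.
Σ Lᵢ/(AᵢEᵢ) = 230/(825×119×10³) + 190/(2100×71×10³) + 390/(775×203×10³) = 6.096×10⁻⁶ mm/N.
Hence P = δ_free / Σ(L/AE) = 1.753/6.096×10⁻⁶ = 287.6 kN (compressive).

P ≈ 288 kN (compressive)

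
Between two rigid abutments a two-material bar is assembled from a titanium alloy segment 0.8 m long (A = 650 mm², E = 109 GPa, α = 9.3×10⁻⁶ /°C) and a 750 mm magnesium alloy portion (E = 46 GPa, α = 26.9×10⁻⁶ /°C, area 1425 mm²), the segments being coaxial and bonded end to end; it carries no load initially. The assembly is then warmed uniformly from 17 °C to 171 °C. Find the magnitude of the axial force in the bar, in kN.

If the supports were absent, the total length change would be Σ αᵢΔT Lᵢ = 9.3×10⁻⁶×154×800 + 26.9×10⁻⁶×154×750 = 4.253 mm.
The rigid supports impose zero overall length change; the single axial force P common to all segments must satisfy P Σ Lᵢ/(AᵢEᵢ) = δ_free.
Σ Lᵢ/(AᵢEᵢ) = 800/(650×109×10³) + 750/(1425×46×10³) = 2.273×10⁻⁵ mm/N.
Hence P = δ_free / Σ(L/AE) = 4.253/2.273×10⁻⁵ = 187.1 kN (compressive).

P ≈ 187 kN (compressive)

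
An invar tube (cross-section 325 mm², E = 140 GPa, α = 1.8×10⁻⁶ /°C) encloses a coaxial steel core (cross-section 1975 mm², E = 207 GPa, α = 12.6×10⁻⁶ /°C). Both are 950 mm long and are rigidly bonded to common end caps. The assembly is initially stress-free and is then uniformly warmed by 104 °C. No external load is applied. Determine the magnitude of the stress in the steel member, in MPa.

The steel has the larger α, so on heating it would change length more than the invar if both were free. The rigid plates force a common final length, so the steel is put into compression and the invar into tension, with equal and opposite forces P (no external load).
Compatibility of the two members (thermal + elastic change equal): (α₁ − α₂)ΔT = P·[1/(A₁E₁) + 1/(A₂E₂)].
|α₁ − α₂|·ΔT = 10.8×10⁻⁶ × 104 = 0.001123.
1/(A₁E₁) + 1/(A₂E₂) = 1/(325×140×10³) + 1/(1975×207×10³) = 2.442×10⁻⁸ N⁻¹.
P = 0.001123 / 2.442×10⁻⁸ = 45990 N = 45.99 kN.
σ_{steel} = P/A₂ = 45990/1975 = 23.28 MPa, compressive.

σ ≈ 23.3 MPa (compressive)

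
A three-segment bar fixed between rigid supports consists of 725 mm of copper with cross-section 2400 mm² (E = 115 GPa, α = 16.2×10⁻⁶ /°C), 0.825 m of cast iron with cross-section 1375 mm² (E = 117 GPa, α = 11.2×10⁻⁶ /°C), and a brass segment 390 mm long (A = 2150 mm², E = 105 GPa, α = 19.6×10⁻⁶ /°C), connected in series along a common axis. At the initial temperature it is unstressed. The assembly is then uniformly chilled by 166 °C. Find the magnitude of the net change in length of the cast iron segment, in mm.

|ΔL| ≈ 1.04 mm

With the walls removed the bar would change length by δ_free = Σ αᵢΔT Lᵢ = 16.2×10⁻⁶×166×725 + 11.2×10⁻⁶×166×825 + 19.6×10⁻⁶×166×390 = 4.752 mm.
The walls prevent any net length change, so an axial force P (same in every segment) develops. Compatibility: P · Σ Lᵢ/(AᵢEᵢ) = δ_free.
The series flexibility is Σ Lᵢ/(AᵢEᵢ) = 725/(2400×115×10³) + 825/(1375×117×10³) + 390/(2150×105×10³) = 9.483×10⁻⁶ mm/N.
P = 4.752 / 9.483×10⁻⁶ = 501200 N = 501.2 kN, tensile.
For the cast iron segment, free thermal change = 11.2×10⁻⁶×166×825 = 1.534 mm and elastic change from P = 501200×825/(1375×117×10³) = 2.57 mm; these oppose, so the net change is 1.04 mm (segment lengthens).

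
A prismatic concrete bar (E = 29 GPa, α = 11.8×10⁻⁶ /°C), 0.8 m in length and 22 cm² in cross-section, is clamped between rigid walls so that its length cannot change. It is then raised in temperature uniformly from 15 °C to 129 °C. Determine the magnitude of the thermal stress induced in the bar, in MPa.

σ ≈ 39 MPa (compressive)

Because both ends are immovable the net strain is zero, and the suppressed thermal strain is αΔT = 11.8×10⁻⁶ × 114 = 1345.2×10⁻⁶.
σ = EαΔT = 29×10³ × 11.8×10⁻⁶ × 114 = 39.01 MPa (compressive; the bar is trying to expand).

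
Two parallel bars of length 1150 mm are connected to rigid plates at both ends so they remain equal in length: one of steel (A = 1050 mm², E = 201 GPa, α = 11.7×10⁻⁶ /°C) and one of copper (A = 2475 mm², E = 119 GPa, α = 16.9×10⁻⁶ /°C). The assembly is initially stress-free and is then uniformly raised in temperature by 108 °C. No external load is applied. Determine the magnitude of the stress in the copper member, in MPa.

Equilibrium of a rigid end plate with no external load gives equal and opposite internal forces ±P in the two members. Since α_{copper} > α_{steel}, heating drives the copper into compression and the steel into tension.
Setting the final lengths equal and cancelling L: (α₁ − α₂)ΔT = P/(A₁E₁) + P/(A₂E₂).
|α₁ − α₂|·ΔT = 5.2×10⁻⁶ × 108 = 0.0005616.
1/(A₁E₁) + 1/(A₂E₂) = 1/(1050×201×10³) + 1/(2475×119×10³) = 8.134×10⁻⁹ N⁻¹.
So P = 0.0005616 / 8.134×10⁻⁹ = 69.05 kN.
σ_{copper} = P/A₂ = 69050/2475 = 27.9 MPa, compressive.

σ ≈ 27.9 MPa (compressive)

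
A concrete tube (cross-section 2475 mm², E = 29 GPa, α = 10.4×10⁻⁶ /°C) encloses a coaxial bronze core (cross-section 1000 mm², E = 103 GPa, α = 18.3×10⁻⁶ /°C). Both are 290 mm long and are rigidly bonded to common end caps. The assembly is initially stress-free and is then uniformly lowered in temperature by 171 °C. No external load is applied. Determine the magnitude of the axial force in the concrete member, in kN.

P ≈ 57.1 kN (compressive in the concrete)

Equilibrium of a rigid end plate with no external load gives equal and opposite internal forces ±P in the two members. Since α_{bronze} > α_{concrete}, cooling drives the bronze into tension and the concrete into compression.
Setting the final lengths equal and cancelling L: (α₁ − α₂)ΔT = P/(A₁E₁) + P/(A₂E₂).
|α₁ − α₂|·ΔT = 7.9×10⁻⁶ × 171 = 0.001351.
1/(A₁E₁) + 1/(A₂E₂) = 1/(2475×29×10³) + 1/(1000×103×10³) = 2.364×10⁻⁸ N⁻¹.
So P = 0.001351 / 2.364×10⁻⁸ = 57.14 kN.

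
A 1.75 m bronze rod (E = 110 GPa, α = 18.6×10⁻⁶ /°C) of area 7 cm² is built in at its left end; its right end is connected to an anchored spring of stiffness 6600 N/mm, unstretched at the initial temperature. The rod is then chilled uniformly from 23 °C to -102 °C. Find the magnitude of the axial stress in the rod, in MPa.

Free thermal contraction: δ_free = αΔT L = 18.6×10⁻⁶ × 125 × 1750 = 4.069 mm.
With a force P in the spring, the elastic change of the rod is PL/(AE) and that of the spring is P/k; compatibility requires their sum to equal δ_free.
So P = δ_free / [L/(AE) + 1/k] = 4.069 / [ 1750/(700×110×10³) + 1/(6600) ].
P = 4.069 / 0.0001742 = 23350 N.
σ = P/A = 23350/700 = 33.36 MPa.

σ ≈ 33.4 MPa (tensile)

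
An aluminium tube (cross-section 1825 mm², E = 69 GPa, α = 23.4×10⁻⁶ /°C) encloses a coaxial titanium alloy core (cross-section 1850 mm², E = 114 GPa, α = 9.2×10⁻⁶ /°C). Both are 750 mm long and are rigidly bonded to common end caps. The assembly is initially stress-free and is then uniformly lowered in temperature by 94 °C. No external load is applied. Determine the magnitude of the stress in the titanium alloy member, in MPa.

σ ≈ 56.9 MPa (compressive)

Both members must finish at the same length. With the larger α, the aluminium tends to over-contract; the plates restrain it, putting the aluminium in tension and the titanium alloy in compression. With no external load the two internal forces are equal and opposite, magnitude P.
Compatibility of the two members (thermal + elastic change equal): (α₁ − α₂)ΔT = P·[1/(A₁E₁) + 1/(A₂E₂)].
|α₁ − α₂|·ΔT = 14.2×10⁻⁶ × 94 = 0.001335.
1/(A₁E₁) + 1/(A₂E₂) = 1/(1825×69×10³) + 1/(1850×114×10³) = 1.268×10⁻⁸ N⁻¹.
So P = 0.001335 / 1.268×10⁻⁸ = 105.2 kN.
σ_{titanium alloy} = P/A₂ = 105200/1850 = 56.89 MPa, compressive.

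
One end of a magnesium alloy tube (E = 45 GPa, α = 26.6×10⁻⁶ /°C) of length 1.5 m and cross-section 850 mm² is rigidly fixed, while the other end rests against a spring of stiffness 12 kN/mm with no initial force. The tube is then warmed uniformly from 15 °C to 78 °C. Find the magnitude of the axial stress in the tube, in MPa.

Free thermal expansion: δ_free = αΔT L = 26.6×10⁻⁶ × 63 × 1500 = 2.514 mm.
Let P be the compressive force at the spring. The tube shortens elastically by PL/(AE) and the spring compresses by P/k; together these equal δ_free.
So P = δ_free / [L/(AE) + 1/k] = 2.514 / [ 1500/(850×45×10³) + 1/(12×10³) ].
P = 2.514 / 0.0001225 = 20510 N.
σ = P/A = 20510/850 = 24.13 MPa.

σ ≈ 24.1 MPa (compressive)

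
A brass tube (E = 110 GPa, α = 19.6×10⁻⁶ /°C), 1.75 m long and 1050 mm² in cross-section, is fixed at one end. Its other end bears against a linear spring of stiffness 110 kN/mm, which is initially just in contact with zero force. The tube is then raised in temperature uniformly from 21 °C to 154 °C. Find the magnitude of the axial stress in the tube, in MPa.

The unrestrained thermal change is αΔT L = 19.6×10⁻⁶ × 133 × 1750 = 4.562 mm.
Let P be the compressive force at the spring. The tube shortens elastically by PL/(AE) and the spring compresses by P/k; together these equal δ_free.
P [ L/(AE) + 1/k ] = δ_free → P [ 1750/(1050×110×10³) + 1/(110×10³) ] = 4.562.
P = 4.562 / 2.424×10⁻⁵ = 188200 N.
σ = P/A = 188200/1050 = 179.2 MPa.

σ ≈ 179 MPa (compressive)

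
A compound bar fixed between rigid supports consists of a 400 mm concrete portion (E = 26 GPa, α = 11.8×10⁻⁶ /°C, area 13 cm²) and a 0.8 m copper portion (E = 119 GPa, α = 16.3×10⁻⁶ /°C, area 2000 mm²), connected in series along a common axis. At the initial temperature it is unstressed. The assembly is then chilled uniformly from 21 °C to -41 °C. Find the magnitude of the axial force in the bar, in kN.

If the supports were absent, the total length change would be Σ αᵢΔT Lᵢ = 11.8×10⁻⁶×62×400 + 16.3×10⁻⁶×62×800 = 1.101 mm.
The rigid supports impose zero overall length change; the single axial force P common to all segments must satisfy P Σ Lᵢ/(AᵢEᵢ) = δ_free.
The series flexibility is Σ Lᵢ/(AᵢEᵢ) = 400/(1300×26×10³) + 800/(2000×119×10³) = 1.52×10⁻⁵ mm/N.
Hence P = δ_free / Σ(L/AE) = 1.101/1.52×10⁻⁵ = 72.46 kN (tensile).

P ≈ 72.5 kN (tensile)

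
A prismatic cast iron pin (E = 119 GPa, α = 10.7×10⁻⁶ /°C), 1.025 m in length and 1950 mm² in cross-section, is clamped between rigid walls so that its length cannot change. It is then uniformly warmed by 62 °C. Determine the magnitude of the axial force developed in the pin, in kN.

P ≈ 154 kN (compressive)

The ends cannot move, so σ = EαΔT = 119×10³ × 10.7×10⁻⁶ × 62 = 78.94 MPa.
Then P = σA = 78.94 × 1950 mm² = 153.9 kN, compressive.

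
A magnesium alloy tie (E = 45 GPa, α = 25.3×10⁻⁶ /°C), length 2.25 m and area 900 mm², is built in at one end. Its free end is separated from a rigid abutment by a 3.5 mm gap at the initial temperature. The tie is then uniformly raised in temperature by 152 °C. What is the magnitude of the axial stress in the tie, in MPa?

σ ≈ 103 MPa (compressive)

Free thermal elongation = αΔT L = 25.3×10⁻⁶ × 152 × 2250 = 8.653 mm.
After closing the 3.5 mm clearance, 8.653 − 3.5 = 5.153 mm of expansion remains to be suppressed by the wall.
Compatibility: PL/(AE) = 5.153 mm, so σ = P/A = E × (5.153/2250) = 103.1 MPa.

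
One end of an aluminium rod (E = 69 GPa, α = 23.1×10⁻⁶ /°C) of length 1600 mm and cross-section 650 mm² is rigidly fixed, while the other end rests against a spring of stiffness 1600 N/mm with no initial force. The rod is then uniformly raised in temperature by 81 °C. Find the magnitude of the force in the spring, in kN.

P ≈ 4.53 kN

If the spring were absent the rod would lengthen by αΔT L = 23.1×10⁻⁶ × 81 × 1600 = 2.994 mm.
Let P be the compressive force at the spring. The rod shortens elastically by PL/(AE) and the spring compresses by P/k; together these equal δ_free.
P [ L/(AE) + 1/k ] = δ_free → P [ 1600/(650×69×10³) + 1/(1600) ] = 2.994.
P = 2.994 / 0.0006607 = 4531 N.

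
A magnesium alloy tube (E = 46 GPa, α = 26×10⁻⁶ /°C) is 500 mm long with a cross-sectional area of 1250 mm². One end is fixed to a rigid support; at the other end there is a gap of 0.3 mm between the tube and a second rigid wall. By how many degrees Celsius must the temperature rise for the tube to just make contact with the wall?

The gap closes when αΔT L = 0.3 mm, since the tube is still unstressed at that instant.
So ΔT = g/(αL) = 0.3/(26×10⁻⁶ × 500) = 23.08 °C.

ΔT ≈ 23.1 °C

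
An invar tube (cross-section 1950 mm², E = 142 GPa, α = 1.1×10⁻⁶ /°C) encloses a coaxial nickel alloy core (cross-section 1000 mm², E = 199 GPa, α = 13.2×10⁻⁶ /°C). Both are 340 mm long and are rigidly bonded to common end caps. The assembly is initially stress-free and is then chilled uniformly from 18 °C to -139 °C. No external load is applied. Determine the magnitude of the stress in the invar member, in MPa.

Both members must finish at the same length. With the larger α, the nickel alloy tends to over-contract; the plates restrain it, putting the nickel alloy in tension and the invar in compression. With no external load the two internal forces are equal and opposite, magnitude P.
Equating the net (thermal + elastic) strains gives |α₁ − α₂|·ΔT = P·[1/(A₁E₁) + 1/(A₂E₂)].
|α₁ − α₂|·ΔT = 12.1×10⁻⁶ × 157 = 0.0019.
1/(A₁E₁) + 1/(A₂E₂) = 1/(1950×142×10³) + 1/(1000×199×10³) = 8.637×10⁻⁹ N⁻¹.
P = 0.0019 / 8.637×10⁻⁹ = 220000 N = 220 kN.
σ_{invar} = P/A₁ = 220000/1950 = 112.8 MPa, compressive.

σ ≈ 113 MPa (compressive)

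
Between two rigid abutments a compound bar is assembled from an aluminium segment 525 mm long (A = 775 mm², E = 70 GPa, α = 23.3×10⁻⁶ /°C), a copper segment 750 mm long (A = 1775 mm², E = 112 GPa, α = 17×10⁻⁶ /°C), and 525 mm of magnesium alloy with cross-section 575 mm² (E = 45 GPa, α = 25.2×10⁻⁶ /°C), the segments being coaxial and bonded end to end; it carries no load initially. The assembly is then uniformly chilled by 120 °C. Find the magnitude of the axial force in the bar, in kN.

If the supports were absent, the total length change would be Σ αᵢΔT Lᵢ = 23.3×10⁻⁶×120×525 + 17×10⁻⁶×120×750 + 25.2×10⁻⁶×120×525 = 4.585 mm.
The rigid supports impose zero overall length change; the single axial force P common to all segments must satisfy P Σ Lᵢ/(AᵢEᵢ) = δ_free.
The series flexibility is Σ Lᵢ/(AᵢEᵢ) = 525/(775×70×10³) + 750/(1775×112×10³) + 525/(575×45×10³) = 3.374×10⁻⁵ mm/N.
P = 4.585 / 3.374×10⁻⁵ = 135900 N = 135.9 kN, tensile.

P ≈ 136 kN (tensile)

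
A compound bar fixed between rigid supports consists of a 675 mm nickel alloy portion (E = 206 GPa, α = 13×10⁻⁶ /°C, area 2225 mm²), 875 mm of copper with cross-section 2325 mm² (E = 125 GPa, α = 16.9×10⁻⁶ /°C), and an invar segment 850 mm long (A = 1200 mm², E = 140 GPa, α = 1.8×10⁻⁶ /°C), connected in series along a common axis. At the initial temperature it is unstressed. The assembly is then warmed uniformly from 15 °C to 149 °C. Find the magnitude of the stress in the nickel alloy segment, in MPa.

Free thermal expansion of the whole bar: Σ αᵢΔT Lᵢ = 13×10⁻⁶×134×675 + 16.9×10⁻⁶×134×875 + 1.8×10⁻⁶×134×850 = 3.362 mm.
Since the ends are fixed, an axial force P builds up, equal in every segment, with P · Σ Lᵢ/(AᵢEᵢ) = δ_free.
Σ Lᵢ/(AᵢEᵢ) = 675/(2225×206×10³) + 875/(2325×125×10³) + 850/(1200×140×10³) = 9.543×10⁻⁶ mm/N.
So P = 3.362 / 9.543×10⁻⁶ = 352.3 kN, compressive.
σ_{nickel alloy} = P / A = 352300 / 2225 = 158.4 MPa.

σ ≈ 158 MPa (compressive)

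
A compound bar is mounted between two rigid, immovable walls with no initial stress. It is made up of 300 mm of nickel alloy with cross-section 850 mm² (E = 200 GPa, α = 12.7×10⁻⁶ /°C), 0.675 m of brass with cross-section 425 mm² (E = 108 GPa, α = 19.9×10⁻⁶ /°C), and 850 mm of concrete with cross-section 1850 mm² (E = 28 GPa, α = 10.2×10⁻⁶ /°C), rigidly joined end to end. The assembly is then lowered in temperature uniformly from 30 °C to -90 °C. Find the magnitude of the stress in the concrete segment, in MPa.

σ ≈ 51.1 MPa (tensile)

If the supports were absent, the total length change would be Σ αᵢΔT Lᵢ = 12.7×10⁻⁶×120×300 + 19.9×10⁻⁶×120×675 + 10.2×10⁻⁶×120×850 = 3.109 mm.
Since the ends are fixed, an axial force P builds up, equal in every segment, with P · Σ Lᵢ/(AᵢEᵢ) = δ_free.
Σ Lᵢ/(AᵢEᵢ) = 300/(850×200×10³) + 675/(425×108×10³) + 850/(1850×28×10³) = 3.288×10⁻⁵ mm/N.
P = 3.109 / 3.288×10⁻⁵ = 94570 N = 94.57 kN, tensile.
σ_{concrete} = P / A = 94570 / 1850 = 51.12 MPa.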